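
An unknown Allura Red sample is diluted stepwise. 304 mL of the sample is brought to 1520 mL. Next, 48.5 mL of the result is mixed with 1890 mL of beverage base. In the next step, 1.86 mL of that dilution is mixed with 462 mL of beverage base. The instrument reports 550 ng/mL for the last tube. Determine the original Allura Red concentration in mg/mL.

27.4 mg/mL

Overall dilution factor = 5 × 39.97 × 249.4 = 4.98 × 10⁴.
Original = 550 ng/mL × 4.98 × 10⁴ = 2.74 × 10⁷ ng/mL = 27.4 mg/mL.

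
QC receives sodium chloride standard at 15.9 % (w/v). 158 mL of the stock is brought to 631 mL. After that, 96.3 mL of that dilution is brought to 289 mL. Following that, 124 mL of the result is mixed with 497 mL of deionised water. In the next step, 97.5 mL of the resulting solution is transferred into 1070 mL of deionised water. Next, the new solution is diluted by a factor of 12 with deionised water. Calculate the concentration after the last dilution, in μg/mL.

18.4 μg/mL

Overall dilution factor = 3.994 × 3.001 × 5.008 × 11.97 × 12 = 8625.
15.9 % (w/v) / 8625 = 1.84 × 10⁻³ % (w/v) = 18.4 μg/mL.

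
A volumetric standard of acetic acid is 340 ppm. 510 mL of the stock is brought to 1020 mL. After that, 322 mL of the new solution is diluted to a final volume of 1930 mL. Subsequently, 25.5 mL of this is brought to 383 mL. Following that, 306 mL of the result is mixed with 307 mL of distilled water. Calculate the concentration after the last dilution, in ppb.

Overall dilution factor = 2 × 5.994 × 15.02 × 2.003 = 361.
340 ppm / 361 = 0.943 ppm = 943 ppb.

943 ppb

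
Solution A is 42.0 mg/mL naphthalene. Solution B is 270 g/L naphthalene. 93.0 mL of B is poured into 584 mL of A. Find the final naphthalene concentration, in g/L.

73.3 g/L

C_B = 270 g/L = 270 mg/mL.
C_mix = (C_A·V_A + C_B·V_B)/(V_A + V_B) = (42.0×584 + 270×93.0) / 677.0 = 73.3 mg/mL = 73.3 g/L.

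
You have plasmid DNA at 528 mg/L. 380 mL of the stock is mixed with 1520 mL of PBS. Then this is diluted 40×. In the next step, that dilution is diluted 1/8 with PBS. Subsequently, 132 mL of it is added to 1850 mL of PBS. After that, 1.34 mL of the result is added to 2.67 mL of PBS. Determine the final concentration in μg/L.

7.34 μg/L

Overall dilution factor = 5 × 40 × 8 × 15.02 × 2.993 = 7.19 × 10⁴.
528 mg/L / 7.19 × 10⁴ = 7.34 × 10⁻³ mg/L = 7.34 μg/L.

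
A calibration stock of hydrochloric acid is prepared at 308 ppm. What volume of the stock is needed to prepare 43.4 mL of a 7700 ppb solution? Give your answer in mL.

7700 ppb = 7.70 ppm.
V₁ = C₂V₂/C₁ = 7.70 × 43.4 / 308 = 1.08 mL.

1.08 mL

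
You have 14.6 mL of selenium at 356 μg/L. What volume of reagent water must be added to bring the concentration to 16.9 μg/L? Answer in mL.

293 mL

V₂ = C₁V₁/C₂ = 356 × 14.6 / 16.9 = 308 mL.
Diluent to add = V₂ − V₁ = 308 − 14.6 = 293 mL.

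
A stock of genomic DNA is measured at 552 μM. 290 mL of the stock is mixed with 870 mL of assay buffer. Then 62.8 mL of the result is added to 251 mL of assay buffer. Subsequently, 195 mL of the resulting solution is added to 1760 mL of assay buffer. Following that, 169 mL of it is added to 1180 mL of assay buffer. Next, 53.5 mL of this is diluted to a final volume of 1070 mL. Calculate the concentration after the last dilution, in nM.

17.3 nM

Overall dilution factor = 4 × 4.997 × 10.03 × 7.982 × 20 = 3.20 × 10⁴.
552 μM / 3.20 × 10⁴ = 0.0173 μM = 17.3 nM.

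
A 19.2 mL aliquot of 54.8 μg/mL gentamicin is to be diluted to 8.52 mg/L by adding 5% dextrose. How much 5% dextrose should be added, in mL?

8.52 mg/L = 8.52 μg/mL.
V₂ = C₁V₁/C₂ = 54.8 × 19.2 / 8.52 = 123 mL.
Diluent to add = V₂ − V₁ = 123 − 19.2 = 104 mL.

104 mL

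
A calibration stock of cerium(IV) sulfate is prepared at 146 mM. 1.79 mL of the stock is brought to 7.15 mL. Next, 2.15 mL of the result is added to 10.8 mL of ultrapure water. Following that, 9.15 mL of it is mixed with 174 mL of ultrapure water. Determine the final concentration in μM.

Overall dilution factor = 3.994 × 6.023 × 20.02 = 482.
146 mM / 482 = 0.303 mM = 303 μM.

303 μM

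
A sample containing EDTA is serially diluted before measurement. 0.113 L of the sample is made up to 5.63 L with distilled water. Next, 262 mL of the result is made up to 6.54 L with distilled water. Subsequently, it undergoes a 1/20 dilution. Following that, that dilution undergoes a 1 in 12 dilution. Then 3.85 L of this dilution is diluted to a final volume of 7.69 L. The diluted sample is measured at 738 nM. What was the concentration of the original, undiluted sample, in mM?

Overall dilution factor = 49.82 × 24.96 × 20 × 12 × 1.997 = 5.96 × 10⁵.
Original = 738 nM × 5.96 × 10⁵ = 4.40 × 10⁸ nM = 440 mM.

440 mM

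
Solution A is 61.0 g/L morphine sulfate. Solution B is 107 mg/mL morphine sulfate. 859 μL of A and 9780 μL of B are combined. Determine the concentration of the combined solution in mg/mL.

103 mg/mL

C_B = 107 mg/mL = 107 g/L.
C_mix = (C_A·V_A + C_B·V_B)/(V_A + V_B) = (61.0×859 + 107×9780) / 10640 = 103 g/L = 103 mg/mL.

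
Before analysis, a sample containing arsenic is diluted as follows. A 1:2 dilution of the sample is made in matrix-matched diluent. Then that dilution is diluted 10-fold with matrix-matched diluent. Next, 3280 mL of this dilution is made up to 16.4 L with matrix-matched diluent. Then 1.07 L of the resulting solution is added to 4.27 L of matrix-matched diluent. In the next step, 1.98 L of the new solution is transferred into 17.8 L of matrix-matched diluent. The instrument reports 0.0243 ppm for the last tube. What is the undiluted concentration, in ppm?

Overall dilution factor = 2 × 10 × 5 × 4.991 × 9.990 = 4986.
Original = 0.0243 ppm × 4986 = 121 ppm.

121 ppm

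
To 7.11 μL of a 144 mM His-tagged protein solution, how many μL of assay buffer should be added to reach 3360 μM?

3360 μM = 3.36 mM.
V₂ = C₁V₁/C₂ = 144 × 7.11 / 3.36 = 305 μL.
Diluent to add = V₂ − V₁ = 305 − 7.11 = 298 μL.

298 μL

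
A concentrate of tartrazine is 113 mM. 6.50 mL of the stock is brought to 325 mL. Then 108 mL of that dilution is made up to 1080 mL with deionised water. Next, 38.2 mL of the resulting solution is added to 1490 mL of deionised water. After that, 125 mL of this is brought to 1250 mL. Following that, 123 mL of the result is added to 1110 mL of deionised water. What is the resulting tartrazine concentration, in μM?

0.0564 μM

Overall dilution factor = 50 × 10 × 40.01 × 10 × 10.02 = 2.01 × 10⁶.
113 mM / 2.01 × 10⁶ = 5.64 × 10⁻⁵ mM = 0.0564 μM.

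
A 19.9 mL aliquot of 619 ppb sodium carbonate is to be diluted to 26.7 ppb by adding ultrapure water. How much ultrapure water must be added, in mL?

V₂ = C₁V₁/C₂ = 619 × 19.9 / 26.7 = 461 mL.
Diluent to add = V₂ − V₁ = 461 − 19.9 = 441 mL.

441 mL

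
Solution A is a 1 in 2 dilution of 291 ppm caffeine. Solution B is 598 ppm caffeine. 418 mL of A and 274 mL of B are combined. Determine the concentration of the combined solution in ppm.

C_A = 291 ppm / 2 = 146 ppm.
C_mix = (C_A·V_A + C_B·V_B)/(V_A + V_B) = (146×418 + 598×274) / 692.0 = 325 ppm.

325 ppm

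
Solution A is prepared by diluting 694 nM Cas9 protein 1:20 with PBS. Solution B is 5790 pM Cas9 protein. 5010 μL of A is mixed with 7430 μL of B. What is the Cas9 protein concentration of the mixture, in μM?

C_A = 694 nM / 20 = 34.7 nM.
C_B = 5790 pM = 5.79 nM.
C_mix = (C_A·V_A + C_B·V_B)/(V_A + V_B) = (34.7×5010 + 5.79×7430) / 12440 = 17.4 nM = 0.0174 μM.

0.0174 μM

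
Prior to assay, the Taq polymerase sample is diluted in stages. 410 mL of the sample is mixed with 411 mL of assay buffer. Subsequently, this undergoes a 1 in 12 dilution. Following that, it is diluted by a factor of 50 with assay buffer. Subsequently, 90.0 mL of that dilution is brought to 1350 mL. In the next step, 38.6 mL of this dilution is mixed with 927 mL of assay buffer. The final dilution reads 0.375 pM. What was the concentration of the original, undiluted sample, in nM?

169 nM

Overall dilution factor = 2.002 × 12 × 50 × 15 × 25.02 = 4.51 × 10⁵.
Original = 0.375 pM × 4.51 × 10⁵ = 1.69 × 10⁵ pM = 169 nM.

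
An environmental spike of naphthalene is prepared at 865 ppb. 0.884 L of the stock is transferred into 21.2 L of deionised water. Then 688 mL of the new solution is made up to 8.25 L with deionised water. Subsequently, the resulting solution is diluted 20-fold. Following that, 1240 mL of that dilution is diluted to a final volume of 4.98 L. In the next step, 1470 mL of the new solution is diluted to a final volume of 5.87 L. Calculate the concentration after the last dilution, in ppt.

9.00 ppt

Overall dilution factor = 24.98 × 11.99 × 20 × 4.016 × 3.993 = 9.61 × 10⁴.
865 ppb / 9.61 × 10⁴ = 9.00 × 10⁻³ ppb = 9.00 ppt.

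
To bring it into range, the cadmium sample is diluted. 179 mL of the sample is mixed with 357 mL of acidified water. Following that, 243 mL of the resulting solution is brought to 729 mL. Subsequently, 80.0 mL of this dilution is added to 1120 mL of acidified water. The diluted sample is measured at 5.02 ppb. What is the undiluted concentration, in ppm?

Overall dilution factor = 2.994 × 3 × 15 = 135.
Original = 5.02 ppb × 135 = 676 ppb = 0.676 ppm.

0.676 ppm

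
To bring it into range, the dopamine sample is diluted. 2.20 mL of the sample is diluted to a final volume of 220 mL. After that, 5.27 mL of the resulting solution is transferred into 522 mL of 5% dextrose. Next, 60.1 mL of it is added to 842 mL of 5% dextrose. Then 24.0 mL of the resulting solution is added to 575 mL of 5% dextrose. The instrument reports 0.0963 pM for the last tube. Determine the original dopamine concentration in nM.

361 nM

Overall dilution factor = 100 × 100.1 × 15.01 × 24.96 = 3.75 × 10⁶.
Original = 0.0963 pM × 3.75 × 10⁶ = 3.61 × 10⁵ pM = 361 nM.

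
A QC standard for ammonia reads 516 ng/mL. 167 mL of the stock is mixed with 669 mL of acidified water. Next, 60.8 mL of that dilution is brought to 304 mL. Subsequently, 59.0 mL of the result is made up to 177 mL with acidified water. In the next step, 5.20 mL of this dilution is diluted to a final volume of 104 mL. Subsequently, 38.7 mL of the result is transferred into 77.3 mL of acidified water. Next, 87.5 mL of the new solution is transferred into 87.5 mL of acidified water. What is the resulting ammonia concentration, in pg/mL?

Overall dilution factor = 5.006 × 5 × 3 × 20 × 2.997 × 2 = 9003.
516 ng/mL / 9003 = 0.0573 ng/mL = 57.3 pg/mL.

57.3 pg/mL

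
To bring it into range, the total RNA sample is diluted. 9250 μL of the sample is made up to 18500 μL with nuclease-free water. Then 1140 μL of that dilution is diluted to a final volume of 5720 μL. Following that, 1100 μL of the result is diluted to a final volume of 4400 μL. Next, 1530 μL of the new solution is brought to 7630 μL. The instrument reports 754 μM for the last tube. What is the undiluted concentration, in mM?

Overall dilution factor = 2 × 5.018 × 4 × 4.987 = 200.
Original = 754 μM × 200 = 1.51 × 10⁵ μM = 151 mM.

151 mM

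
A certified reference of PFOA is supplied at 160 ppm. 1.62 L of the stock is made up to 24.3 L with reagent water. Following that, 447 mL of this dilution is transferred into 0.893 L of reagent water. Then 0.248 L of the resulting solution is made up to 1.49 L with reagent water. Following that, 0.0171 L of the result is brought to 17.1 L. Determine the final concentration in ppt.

592 ppt

Overall dilution factor = 15 × 2.998 × 6.008 × 1000 = 2.70 × 10⁵.
160 ppm / 2.70 × 10⁵ = 5.92 × 10⁻⁴ ppm = 592 ppt.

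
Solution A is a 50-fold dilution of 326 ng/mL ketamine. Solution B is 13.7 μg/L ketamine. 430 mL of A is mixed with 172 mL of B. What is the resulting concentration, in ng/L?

8570 ng/L

C_A = 326 ng/mL / 50 = 6.52 ng/mL.
C_B = 13.7 μg/L = 13.7 ng/mL.
C_mix = (C_A·V_A + C_B·V_B)/(V_A + V_B) = (6.52×430 + 13.7×172) / 602.0 = 8.57 ng/mL = 8570 ng/L.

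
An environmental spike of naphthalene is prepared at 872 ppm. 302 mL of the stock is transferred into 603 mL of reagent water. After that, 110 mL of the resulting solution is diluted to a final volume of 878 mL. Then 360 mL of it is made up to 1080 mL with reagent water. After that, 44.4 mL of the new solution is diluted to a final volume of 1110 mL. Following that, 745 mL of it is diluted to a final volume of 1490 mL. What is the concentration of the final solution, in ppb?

243 ppb

Overall dilution factor = 2.997 × 7.982 × 3 × 25 × 2 = 3588.
872 ppm / 3588 = 0.243 ppm = 243 ppb.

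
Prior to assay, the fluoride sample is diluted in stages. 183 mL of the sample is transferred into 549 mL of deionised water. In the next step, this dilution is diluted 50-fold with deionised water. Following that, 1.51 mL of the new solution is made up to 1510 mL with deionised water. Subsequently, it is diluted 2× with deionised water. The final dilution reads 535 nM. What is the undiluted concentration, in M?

Overall dilution factor = 4 × 50 × 1000 × 2 = 4.00 × 10⁵.
Original = 535 nM × 4.00 × 10⁵ = 2.14 × 10⁸ nM = 0.214 M.

0.214 M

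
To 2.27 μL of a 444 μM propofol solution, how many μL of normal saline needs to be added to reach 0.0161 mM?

0.0161 mM = 16.1 μM.
V₂ = C₁V₁/C₂ = 444 × 2.27 / 16.1 = 62.6 μL.
Diluent to add = V₂ − V₁ = 62.6 − 2.27 = 60.3 μL.

60.3 μL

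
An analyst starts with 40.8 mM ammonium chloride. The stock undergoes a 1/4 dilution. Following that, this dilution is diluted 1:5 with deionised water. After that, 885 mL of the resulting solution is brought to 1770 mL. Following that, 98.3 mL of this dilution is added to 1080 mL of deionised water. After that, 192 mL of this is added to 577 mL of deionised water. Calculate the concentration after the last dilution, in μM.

21.2 μM

Overall dilution factor = 4 × 5 × 2 × 11.99 × 4.005 = 1920.
40.8 mM / 1920 = 0.0212 mM = 21.2 μM.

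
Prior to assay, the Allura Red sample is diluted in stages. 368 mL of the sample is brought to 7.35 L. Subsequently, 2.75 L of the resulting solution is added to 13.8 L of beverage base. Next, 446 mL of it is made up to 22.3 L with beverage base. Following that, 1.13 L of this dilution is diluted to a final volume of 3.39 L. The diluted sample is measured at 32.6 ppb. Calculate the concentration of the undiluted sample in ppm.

588 ppm

Overall dilution factor = 19.97 × 6.018 × 50 × 3 = 1.80 × 10⁴.
Original = 32.6 ppb × 1.80 × 10⁴ = 5.88 × 10⁵ ppb = 588 ppm.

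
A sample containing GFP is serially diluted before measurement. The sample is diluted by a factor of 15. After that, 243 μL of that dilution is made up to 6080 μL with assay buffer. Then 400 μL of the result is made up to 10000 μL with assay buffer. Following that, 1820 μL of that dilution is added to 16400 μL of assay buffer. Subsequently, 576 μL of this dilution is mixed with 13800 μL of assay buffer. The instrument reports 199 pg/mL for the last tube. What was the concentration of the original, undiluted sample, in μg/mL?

Overall dilution factor = 15 × 25.02 × 25 × 10.01 × 24.96 = 2.34 × 10⁶.
Original = 199 pg/mL × 2.34 × 10⁶ = 4.67 × 10⁸ pg/mL = 467 μg/mL.

467 μg/mL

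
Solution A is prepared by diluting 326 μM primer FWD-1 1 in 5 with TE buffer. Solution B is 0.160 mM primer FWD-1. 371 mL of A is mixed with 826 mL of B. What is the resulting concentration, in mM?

0.131 mM

C_A = 326 μM / 5 = 65.2 μM.
C_B = 0.160 mM = 160 μM.
C_mix = (C_A·V_A + C_B·V_B)/(V_A + V_B) = (65.2×371 + 160×826) / 1197 = 131 μM = 0.131 mM.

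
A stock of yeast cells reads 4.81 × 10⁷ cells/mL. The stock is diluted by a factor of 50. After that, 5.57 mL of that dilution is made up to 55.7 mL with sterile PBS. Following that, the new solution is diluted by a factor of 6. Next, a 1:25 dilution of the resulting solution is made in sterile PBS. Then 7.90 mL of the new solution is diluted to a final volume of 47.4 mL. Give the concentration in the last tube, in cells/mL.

107 cells/mL

Overall dilution factor = 50 × 10 × 6 × 25 × 6 = 4.50 × 10⁵.
4.81 × 10⁷ cells/mL / 4.50 × 10⁵ = 107 cells/mL.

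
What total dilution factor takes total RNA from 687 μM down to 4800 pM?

1.43 × 10⁵

Factor = C₀/C_target = 687 μM / 4800 pM = 1.43 × 10⁵.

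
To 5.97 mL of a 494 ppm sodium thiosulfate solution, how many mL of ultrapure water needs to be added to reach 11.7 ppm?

246 mL

V₂ = C₁V₁/C₂ = 494 × 5.97 / 11.7 = 252 mL.
Diluent to add = V₂ − V₁ = 252 − 5.97 = 246 mL.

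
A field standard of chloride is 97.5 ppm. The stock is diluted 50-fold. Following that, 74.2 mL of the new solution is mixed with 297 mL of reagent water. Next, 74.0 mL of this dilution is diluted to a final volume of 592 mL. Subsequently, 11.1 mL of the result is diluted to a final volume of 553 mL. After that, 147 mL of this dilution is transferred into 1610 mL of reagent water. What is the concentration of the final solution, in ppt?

Overall dilution factor = 50 × 5.003 × 8 × 49.82 × 11.95 = 1.19 × 10⁶.
97.5 ppm / 1.19 × 10⁶ = 8.18 × 10⁻⁵ ppm = 81.8 ppt.

81.8 ppt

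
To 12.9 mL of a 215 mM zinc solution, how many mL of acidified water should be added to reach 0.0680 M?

27.9 mL

0.0680 M = 68.0 mM.
V₂ = C₁V₁/C₂ = 215 × 12.9 / 68.0 = 40.8 mL.
Diluent to add = V₂ − V₁ = 40.8 − 12.9 = 27.9 mL.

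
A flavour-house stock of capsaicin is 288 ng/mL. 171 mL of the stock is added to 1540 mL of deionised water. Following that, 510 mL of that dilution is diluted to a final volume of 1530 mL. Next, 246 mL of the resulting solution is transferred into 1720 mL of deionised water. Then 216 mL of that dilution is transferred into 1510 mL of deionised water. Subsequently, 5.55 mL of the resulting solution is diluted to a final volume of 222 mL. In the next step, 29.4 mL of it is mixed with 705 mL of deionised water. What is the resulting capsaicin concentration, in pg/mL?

0.150 pg/mL

Overall dilution factor = 10.01 × 3 × 7.992 × 7.991 × 40 × 24.98 = 1.92 × 10⁶.
288 ng/mL / 1.92 × 10⁶ = 1.50 × 10⁻⁴ ng/mL = 0.150 pg/mL.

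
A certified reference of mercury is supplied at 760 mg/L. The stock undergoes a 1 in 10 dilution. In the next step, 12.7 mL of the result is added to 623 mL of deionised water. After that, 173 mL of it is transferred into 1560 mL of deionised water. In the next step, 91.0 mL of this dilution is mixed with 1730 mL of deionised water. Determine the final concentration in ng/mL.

7.57 ng/mL

Overall dilution factor = 10 × 50.06 × 10.02 × 20.01 = 1.00 × 10⁵.
760 mg/L / 1.00 × 10⁵ = 7.57 × 10⁻³ mg/L = 7.57 ng/mL.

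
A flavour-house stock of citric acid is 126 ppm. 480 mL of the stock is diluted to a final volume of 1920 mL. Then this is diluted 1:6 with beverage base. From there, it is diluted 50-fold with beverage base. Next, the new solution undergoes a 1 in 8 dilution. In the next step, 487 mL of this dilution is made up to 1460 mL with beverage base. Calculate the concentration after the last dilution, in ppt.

Overall dilution factor = 4 × 6 × 50 × 8 × 2.998 = 2.88 × 10⁴.
126 ppm / 2.88 × 10⁴ = 4.38 × 10⁻³ ppm = 4380 ppt.

4380 ppt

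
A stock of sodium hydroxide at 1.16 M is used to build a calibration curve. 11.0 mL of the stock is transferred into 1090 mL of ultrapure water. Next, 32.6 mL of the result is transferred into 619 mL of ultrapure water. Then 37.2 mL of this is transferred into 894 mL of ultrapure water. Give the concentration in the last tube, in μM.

23.2 μM

Overall dilution factor = 100.1 × 19.99 × 25.03 = 5.01 × 10⁴.
1.16 M / 5.01 × 10⁴ = 2.32 × 10⁻⁵ M = 23.2 μM.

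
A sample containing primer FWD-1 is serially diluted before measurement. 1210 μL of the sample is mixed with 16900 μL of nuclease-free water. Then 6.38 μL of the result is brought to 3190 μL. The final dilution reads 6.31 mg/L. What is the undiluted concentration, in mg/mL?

47.2 mg/mL

Overall dilution factor = 14.97 × 500 = 7483.
Original = 6.31 mg/L × 7483 = 4.72 × 10⁴ mg/L = 47.2 mg/mL.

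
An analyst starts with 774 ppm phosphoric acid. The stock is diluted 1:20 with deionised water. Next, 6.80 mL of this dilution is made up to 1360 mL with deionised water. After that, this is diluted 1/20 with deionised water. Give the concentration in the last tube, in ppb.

Overall dilution factor = 20 × 200 × 20 = 8.00 × 10⁴.
774 ppm / 8.00 × 10⁴ = 9.67 × 10⁻³ ppm = 9.67 ppb.

9.67 ppb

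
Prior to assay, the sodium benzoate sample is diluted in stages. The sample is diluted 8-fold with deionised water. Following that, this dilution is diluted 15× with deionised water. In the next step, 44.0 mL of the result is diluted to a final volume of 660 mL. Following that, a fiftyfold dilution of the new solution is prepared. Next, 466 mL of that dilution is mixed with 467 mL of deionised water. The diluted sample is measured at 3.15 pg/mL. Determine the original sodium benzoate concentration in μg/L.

Overall dilution factor = 8 × 15 × 15 × 50 × 2.002 = 1.80 × 10⁵.
Original = 3.15 pg/mL × 1.80 × 10⁵ = 5.68 × 10⁵ pg/mL = 568 μg/L.

568 μg/L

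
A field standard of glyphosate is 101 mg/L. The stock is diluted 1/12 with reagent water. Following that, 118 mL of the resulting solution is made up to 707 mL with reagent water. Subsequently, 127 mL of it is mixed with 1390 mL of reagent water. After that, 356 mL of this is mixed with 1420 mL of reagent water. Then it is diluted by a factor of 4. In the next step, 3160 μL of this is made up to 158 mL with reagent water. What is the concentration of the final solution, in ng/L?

Overall dilution factor = 12 × 5.992 × 11.94 × 4.989 × 4 × 50 = 8.57 × 10⁵.
101 mg/L / 8.57 × 10⁵ = 1.18 × 10⁻⁴ mg/L = 118 ng/L.

118 ng/L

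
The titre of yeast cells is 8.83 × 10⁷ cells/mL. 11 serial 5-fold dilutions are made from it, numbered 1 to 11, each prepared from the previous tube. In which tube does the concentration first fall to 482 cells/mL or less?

Tube n has concentration 8.83 × 10⁷ cells/mL / 5ⁿ.
Need 5ⁿ ≥ 8.83 × 10⁷ cells/mL / 482 cells/mL = 1.83 × 10⁵, so n ≥ 7.53.
First such tube: n = 8.

tube 8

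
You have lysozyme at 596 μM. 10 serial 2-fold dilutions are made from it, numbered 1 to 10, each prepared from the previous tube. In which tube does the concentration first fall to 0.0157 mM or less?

Tube n has concentration 596 μM / 2ⁿ.
Need 2ⁿ ≥ 596 μM / 0.0157 mM = 38.0, so n ≥ 5.25.
First such tube: n = 6.

tube 6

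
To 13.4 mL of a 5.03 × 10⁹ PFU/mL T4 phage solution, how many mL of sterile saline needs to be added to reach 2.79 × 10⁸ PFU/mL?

228 mL

V₂ = C₁V₁/C₂ = 5.03 × 10⁹ × 13.4 / 2.79 × 10⁸ = 242 mL.
Diluent to add = V₂ − V₁ = 242 − 13.4 = 228 mL.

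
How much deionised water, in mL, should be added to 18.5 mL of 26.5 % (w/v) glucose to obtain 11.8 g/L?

397 mL

11.8 g/L = 1.18 % (w/v).
V₂ = C₁V₁/C₂ = 26.5 × 18.5 / 1.18 = 415 mL.
Diluent to add = V₂ − V₁ = 415 − 18.5 = 397 mL.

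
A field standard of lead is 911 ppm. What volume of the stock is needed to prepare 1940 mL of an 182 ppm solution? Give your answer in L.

0.388 L

V₁ = C₂V₂/C₁ = 182 × 1940 / 911 = 388 mL = 0.388 L.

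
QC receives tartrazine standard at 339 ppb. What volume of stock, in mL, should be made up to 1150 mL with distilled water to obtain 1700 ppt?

1700 ppt = 1.70 ppb.
V₁ = C₂V₂/C₁ = 1.70 × 1150 / 339 = 5.77 mL.

5.77 mL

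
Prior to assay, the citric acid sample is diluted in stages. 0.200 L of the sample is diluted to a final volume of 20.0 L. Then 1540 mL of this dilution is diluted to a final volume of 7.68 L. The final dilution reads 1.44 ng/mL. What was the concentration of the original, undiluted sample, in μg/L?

718 μg/L

Overall dilution factor = 100 × 4.987 = 499.
Original = 1.44 ng/mL × 499 = 718 ng/mL = 718 μg/L.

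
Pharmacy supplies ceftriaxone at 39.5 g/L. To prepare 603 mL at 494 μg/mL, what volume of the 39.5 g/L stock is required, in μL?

494 μg/mL = 0.494 g/L.
V₁ = C₂V₂/C₁ = 0.494 × 603 / 39.5 = 7.54 mL = 7540 μL.

7540 μL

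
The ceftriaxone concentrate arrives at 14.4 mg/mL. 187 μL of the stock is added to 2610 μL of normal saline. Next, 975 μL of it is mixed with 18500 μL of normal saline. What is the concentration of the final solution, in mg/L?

Overall dilution factor = 14.96 × 19.97 = 299.
14.4 mg/mL / 299 = 0.0482 mg/mL = 48.2 mg/L.

48.2 mg/L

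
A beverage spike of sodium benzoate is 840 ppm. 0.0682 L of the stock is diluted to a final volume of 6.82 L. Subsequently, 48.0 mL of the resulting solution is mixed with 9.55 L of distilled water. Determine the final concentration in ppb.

Overall dilution factor = 100 × 200.0 = 2.00 × 10⁴.
840 ppm / 2.00 × 10⁴ = 0.0420 ppm = 42.0 ppb.

42.0 ppb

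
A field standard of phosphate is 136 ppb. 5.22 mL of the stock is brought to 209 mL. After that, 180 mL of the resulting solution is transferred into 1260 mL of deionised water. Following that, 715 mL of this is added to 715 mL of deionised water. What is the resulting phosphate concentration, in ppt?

Overall dilution factor = 40.04 × 8 × 2 = 641.
136 ppb / 641 = 0.212 ppb = 212 ppt.

212 ppt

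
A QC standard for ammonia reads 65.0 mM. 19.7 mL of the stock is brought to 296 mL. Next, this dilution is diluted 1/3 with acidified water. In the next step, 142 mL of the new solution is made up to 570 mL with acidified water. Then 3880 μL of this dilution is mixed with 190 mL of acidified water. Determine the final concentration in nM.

7190 nM

Overall dilution factor = 15.03 × 3 × 4.014 × 49.97 = 9041.
65.0 mM / 9041 = 7.19 × 10⁻³ mM = 7190 nM.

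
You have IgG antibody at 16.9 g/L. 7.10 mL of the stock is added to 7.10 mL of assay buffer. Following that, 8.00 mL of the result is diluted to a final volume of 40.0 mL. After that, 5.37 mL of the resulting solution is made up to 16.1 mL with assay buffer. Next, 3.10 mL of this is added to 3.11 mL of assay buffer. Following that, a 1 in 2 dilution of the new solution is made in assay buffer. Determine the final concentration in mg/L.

141 mg/L

Overall dilution factor = 2 × 5 × 2.998 × 2.003 × 2 = 120.
16.9 g/L / 120 = 0.141 g/L = 141 mg/L.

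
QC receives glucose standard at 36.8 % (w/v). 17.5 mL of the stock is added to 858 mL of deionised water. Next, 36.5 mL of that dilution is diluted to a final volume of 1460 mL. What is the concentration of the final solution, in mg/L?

Overall dilution factor = 50.03 × 40 = 2001.
36.8 % (w/v) / 2001 = 0.0184 % (w/v) = 184 mg/L.

184 mg/L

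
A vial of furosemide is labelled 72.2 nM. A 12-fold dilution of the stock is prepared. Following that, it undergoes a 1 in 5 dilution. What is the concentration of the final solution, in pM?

Overall dilution factor = 12 × 5 = 60.0.
72.2 nM / 60.0 = 1.20 nM = 1200 pM.

1200 pM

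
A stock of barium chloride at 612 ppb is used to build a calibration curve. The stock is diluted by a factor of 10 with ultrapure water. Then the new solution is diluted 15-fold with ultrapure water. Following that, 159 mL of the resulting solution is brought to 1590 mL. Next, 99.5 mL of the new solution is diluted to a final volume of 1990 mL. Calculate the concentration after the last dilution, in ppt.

20.4 ppt

Overall dilution factor = 10 × 15 × 10 × 20 = 3.00 × 10⁴.
612 ppb / 3.00 × 10⁴ = 0.0204 ppb = 20.4 ppt.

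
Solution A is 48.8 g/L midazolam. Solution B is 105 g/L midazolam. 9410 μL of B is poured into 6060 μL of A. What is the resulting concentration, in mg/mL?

83.0 mg/mL

C_mix = (C_A·V_A + C_B·V_B)/(V_A + V_B) = (48.8×6060 + 105×9410) / 15470 = 83.0 g/L = 83.0 mg/mL.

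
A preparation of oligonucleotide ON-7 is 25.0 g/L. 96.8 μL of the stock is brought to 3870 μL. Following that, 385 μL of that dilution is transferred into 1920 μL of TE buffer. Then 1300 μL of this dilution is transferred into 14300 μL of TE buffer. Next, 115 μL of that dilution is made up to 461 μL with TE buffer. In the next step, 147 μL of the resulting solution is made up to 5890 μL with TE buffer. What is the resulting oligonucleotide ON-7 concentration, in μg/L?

Overall dilution factor = 39.98 × 5.987 × 12 × 4.009 × 40.07 = 4.61 × 10⁵.
25.0 g/L / 4.61 × 10⁵ = 5.42 × 10⁻⁵ g/L = 54.2 μg/L.

54.2 μg/L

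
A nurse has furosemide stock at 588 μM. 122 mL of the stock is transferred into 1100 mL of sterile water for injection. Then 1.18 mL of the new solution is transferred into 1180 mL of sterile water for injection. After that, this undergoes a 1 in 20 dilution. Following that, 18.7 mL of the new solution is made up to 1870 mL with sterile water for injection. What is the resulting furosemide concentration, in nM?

0.0293 nM

Overall dilution factor = 10.02 × 1001 × 20 × 100 = 2.01 × 10⁷.
588 μM / 2.01 × 10⁷ = 2.93 × 10⁻⁵ μM = 0.0293 nM.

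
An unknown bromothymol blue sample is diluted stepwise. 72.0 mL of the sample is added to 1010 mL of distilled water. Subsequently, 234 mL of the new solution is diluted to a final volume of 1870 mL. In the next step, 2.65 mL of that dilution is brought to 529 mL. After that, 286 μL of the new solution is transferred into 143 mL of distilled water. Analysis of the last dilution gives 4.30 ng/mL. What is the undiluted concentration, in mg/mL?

51.6 mg/mL

Overall dilution factor = 15.03 × 7.991 × 199.6 × 501 = 1.20 × 10⁷.
Original = 4.30 ng/mL × 1.20 × 10⁷ = 5.16 × 10⁷ ng/mL = 51.6 mg/mL.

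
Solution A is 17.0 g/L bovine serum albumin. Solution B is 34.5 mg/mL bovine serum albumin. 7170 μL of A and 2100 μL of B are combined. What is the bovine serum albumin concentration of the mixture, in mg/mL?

21.0 mg/mL

C_B = 34.5 mg/mL = 34.5 g/L.
C_mix = (C_A·V_A + C_B·V_B)/(V_A + V_B) = (17.0×7170 + 34.5×2100) / 9270 = 21.0 g/L = 21.0 mg/mL.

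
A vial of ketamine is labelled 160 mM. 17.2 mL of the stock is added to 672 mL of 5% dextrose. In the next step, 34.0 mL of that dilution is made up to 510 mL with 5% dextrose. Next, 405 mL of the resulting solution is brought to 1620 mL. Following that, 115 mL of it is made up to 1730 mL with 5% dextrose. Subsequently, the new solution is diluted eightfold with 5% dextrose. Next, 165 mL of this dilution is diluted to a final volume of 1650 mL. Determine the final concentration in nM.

55.3 nM

Overall dilution factor = 40.07 × 15 × 4 × 15.04 × 8 × 10 = 2.89 × 10⁶.
160 mM / 2.89 × 10⁶ = 5.53 × 10⁻⁵ mM = 55.3 nM.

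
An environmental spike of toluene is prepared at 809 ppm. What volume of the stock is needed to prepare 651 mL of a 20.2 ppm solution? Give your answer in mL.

16.3 mL

V₁ = C₂V₂/C₁ = 20.2 × 651 / 809 = 16.3 mL.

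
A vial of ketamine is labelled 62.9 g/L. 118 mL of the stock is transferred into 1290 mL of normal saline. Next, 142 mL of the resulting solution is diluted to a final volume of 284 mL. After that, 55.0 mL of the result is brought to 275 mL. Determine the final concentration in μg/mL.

Overall dilution factor = 11.93 × 2 × 5 = 119.
62.9 g/L / 119 = 0.527 g/L = 527 μg/mL.

527 μg/mL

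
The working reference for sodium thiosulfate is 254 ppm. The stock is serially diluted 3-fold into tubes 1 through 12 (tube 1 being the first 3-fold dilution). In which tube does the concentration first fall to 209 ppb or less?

tube 7

Tube n has concentration 254 ppm / 3ⁿ.
Need 3ⁿ ≥ 254 ppm / 209 ppb = 1215, so n ≥ 6.47.
First such tube: n = 7.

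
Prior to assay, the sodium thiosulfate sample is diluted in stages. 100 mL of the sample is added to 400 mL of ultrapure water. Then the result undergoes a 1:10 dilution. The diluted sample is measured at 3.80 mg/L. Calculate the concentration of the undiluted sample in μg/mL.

Overall dilution factor = 5 × 10 = 50.0.
Original = 3.80 mg/L × 50.0 = 190 mg/L = 190 μg/mL.

190 μg/mL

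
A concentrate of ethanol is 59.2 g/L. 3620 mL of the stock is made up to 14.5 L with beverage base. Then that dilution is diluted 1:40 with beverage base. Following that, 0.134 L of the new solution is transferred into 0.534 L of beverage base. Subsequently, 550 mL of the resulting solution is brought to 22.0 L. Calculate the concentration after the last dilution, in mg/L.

Overall dilution factor = 4.006 × 40 × 4.985 × 40 = 3.19 × 10⁴.
59.2 g/L / 3.19 × 10⁴ = 1.85 × 10⁻³ g/L = 1.85 mg/L.

1.85 mg/L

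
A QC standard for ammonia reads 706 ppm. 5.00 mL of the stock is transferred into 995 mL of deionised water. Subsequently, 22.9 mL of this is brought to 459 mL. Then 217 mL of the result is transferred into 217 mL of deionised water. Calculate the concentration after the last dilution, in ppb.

88.1 ppb

Overall dilution factor = 200 × 20.04 × 2 = 8017.
706 ppm / 8017 = 0.0881 ppm = 88.1 ppb.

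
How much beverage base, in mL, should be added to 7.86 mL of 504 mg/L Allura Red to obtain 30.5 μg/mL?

122 mL

30.5 μg/mL = 30.5 mg/L.
V₂ = C₁V₁/C₂ = 504 × 7.86 / 30.5 = 130 mL.
Diluent to add = V₂ − V₁ = 130 − 7.86 = 122 mL.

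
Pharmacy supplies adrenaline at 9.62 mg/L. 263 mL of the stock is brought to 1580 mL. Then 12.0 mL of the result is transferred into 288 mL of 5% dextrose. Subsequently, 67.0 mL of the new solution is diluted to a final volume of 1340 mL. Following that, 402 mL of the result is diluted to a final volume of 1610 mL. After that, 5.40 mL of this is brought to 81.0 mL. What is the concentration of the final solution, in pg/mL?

53.3 pg/mL

Overall dilution factor = 6.008 × 25 × 20 × 4.005 × 15 = 1.80 × 10⁵.
9.62 mg/L / 1.80 × 10⁵ = 5.33 × 10⁻⁵ mg/L = 53.3 pg/mL.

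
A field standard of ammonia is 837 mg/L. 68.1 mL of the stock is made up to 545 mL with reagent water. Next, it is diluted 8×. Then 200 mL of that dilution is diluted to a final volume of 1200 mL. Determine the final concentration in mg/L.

Overall dilution factor = 8.003 × 8 × 6 = 384.
837 mg/L / 384 = 2.18 mg/L.

2.18 mg/L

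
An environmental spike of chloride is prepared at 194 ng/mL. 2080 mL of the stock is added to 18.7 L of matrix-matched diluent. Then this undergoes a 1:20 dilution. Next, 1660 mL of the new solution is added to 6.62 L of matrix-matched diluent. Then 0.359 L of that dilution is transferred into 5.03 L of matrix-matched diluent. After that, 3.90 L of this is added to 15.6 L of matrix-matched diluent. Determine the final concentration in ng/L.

2.59 ng/L

Overall dilution factor = 9.990 × 20 × 4.988 × 15.01 × 5 = 7.48 × 10⁴.
194 ng/mL / 7.48 × 10⁴ = 2.59 × 10⁻³ ng/mL = 2.59 ng/L.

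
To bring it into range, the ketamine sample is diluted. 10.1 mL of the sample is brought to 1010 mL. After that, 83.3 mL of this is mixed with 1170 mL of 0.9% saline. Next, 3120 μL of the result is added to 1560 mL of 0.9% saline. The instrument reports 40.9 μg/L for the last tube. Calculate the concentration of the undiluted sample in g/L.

30.8 g/L

Overall dilution factor = 100 × 15.05 × 501 = 7.54 × 10⁵.
Original = 40.9 μg/L × 7.54 × 10⁵ = 3.08 × 10⁷ μg/L = 30.8 g/L.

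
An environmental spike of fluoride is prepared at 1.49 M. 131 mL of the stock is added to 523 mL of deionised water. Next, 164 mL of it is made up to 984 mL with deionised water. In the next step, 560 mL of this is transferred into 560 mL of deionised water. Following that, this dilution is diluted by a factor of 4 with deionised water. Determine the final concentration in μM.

6220 μM

Overall dilution factor = 4.992 × 6 × 2 × 4 = 240.
1.49 M / 240 = 6.22 × 10⁻³ M = 6220 μM.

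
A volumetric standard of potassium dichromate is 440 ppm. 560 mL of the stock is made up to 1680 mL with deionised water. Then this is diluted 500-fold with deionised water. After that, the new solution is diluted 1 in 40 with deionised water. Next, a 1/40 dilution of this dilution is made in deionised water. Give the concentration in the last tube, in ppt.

183 ppt

Overall dilution factor = 3 × 500 × 40 × 40 = 2.40 × 10⁶.
440 ppm / 2.40 × 10⁶ = 1.83 × 10⁻⁴ ppm = 183 ppt.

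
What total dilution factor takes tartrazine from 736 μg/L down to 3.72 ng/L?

1.98 × 10⁵

Factor = C₀/C_target = 736 μg/L / 3.72 ng/L = 1.98 × 10⁵.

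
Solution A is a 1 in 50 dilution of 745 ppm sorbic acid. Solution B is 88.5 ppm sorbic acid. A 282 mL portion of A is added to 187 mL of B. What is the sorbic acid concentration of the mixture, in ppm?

44.2 ppm

C_A = 745 ppm / 50 = 14.9 ppm.
C_mix = (C_A·V_A + C_B·V_B)/(V_A + V_B) = (14.9×282 + 88.5×187) / 469.0 = 44.2 ppm.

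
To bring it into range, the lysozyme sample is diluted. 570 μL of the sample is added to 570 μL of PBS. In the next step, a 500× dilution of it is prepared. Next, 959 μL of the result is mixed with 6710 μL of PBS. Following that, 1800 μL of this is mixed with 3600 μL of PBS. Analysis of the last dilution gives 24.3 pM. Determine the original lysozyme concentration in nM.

583 nM

Overall dilution factor = 2 × 500 × 7.997 × 3 = 2.40 × 10⁴.
Original = 24.3 pM × 2.40 × 10⁴ = 5.83 × 10⁵ pM = 583 nM.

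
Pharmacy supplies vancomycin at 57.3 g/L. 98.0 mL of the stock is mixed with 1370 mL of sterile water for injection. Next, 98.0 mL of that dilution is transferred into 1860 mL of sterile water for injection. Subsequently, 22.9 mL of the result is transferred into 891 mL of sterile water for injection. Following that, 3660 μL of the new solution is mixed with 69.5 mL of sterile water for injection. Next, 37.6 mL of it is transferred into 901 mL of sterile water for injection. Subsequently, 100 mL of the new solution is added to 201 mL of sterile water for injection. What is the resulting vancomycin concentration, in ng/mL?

3.19 ng/mL

Overall dilution factor = 14.98 × 19.98 × 39.91 × 19.99 × 24.96 × 3.010 = 1.79 × 10⁷.
57.3 g/L / 1.79 × 10⁷ = 3.19 × 10⁻⁶ g/L = 3.19 ng/mL.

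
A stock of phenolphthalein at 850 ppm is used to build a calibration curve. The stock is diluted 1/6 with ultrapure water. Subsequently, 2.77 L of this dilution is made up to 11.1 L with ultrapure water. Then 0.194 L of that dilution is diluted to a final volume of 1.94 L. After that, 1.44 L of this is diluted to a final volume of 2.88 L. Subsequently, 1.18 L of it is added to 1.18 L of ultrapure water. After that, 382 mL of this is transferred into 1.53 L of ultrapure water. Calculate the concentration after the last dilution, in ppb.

Overall dilution factor = 6 × 4.007 × 10 × 2 × 2 × 5.005 = 4814.
850 ppm / 4814 = 0.177 ppm = 177 ppb.

177 ppb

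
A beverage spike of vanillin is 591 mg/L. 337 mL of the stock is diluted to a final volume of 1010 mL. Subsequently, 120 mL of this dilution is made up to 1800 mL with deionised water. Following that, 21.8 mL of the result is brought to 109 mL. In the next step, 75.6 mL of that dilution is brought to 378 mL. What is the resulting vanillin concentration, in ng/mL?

Overall dilution factor = 2.997 × 15 × 5 × 5 = 1124.
591 mg/L / 1124 = 0.526 mg/L = 526 ng/mL.

526 ng/mL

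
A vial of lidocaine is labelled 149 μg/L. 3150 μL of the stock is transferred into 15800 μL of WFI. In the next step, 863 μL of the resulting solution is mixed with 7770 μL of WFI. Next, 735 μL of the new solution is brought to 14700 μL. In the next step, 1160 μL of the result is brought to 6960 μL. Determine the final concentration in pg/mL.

Overall dilution factor = 6.016 × 10.00 × 20 × 6 = 7222.
149 μg/L / 7222 = 0.0206 μg/L = 20.6 pg/mL.

20.6 pg/mL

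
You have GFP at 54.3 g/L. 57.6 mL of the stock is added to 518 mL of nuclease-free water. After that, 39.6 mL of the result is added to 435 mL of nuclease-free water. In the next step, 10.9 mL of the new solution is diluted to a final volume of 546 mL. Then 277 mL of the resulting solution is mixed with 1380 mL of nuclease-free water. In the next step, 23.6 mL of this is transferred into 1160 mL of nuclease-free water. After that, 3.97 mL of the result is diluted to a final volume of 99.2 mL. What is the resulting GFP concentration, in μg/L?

Overall dilution factor = 9.993 × 11.98 × 50.09 × 5.982 × 50.15 × 24.99 = 4.50 × 10⁷.
54.3 g/L / 4.50 × 10⁷ = 1.21 × 10⁻⁶ g/L = 1.21 μg/L.

1.21 μg/L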